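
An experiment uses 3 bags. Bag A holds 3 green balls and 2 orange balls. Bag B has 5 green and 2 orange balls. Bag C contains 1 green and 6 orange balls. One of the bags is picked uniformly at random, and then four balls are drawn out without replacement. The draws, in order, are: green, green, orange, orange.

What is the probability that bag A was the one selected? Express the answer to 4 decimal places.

0.6774

Compute the likelihood of the observed sequence for each case: P(data | bag A) = (3/5)(2/4)(2/3)(1/2) = 1/10; P(data | bag B) = (5/7)(4/6)(2/5)(1/4) = 1/21; P(data | bag C) = (1/7)(0/6) = 0.
The prior-weighted likelihoods are 1/3 · 1/10 = 1/30, 1/3 · 1/21 = 1/63, 1/3 · 0 = 0; these sum to 31/630.
Therefore the posterior P(bag A | data) = (1/30) / (31/630) = 21/31.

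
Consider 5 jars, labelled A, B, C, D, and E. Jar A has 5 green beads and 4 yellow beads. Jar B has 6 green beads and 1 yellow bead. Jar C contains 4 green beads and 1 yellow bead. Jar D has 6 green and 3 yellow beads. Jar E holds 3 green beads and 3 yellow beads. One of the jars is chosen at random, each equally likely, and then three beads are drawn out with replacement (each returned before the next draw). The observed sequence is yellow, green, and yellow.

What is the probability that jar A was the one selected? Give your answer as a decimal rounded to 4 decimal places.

0.3063

For each hypothesis, P(data | H) works out to: P(data | jar A) = (4/9)(5/9)(4/9) = 0.10974; P(data | jar B) = (1/7)(6/7)(1/7) = 0.017493; P(data | jar C) = (1/5)(4/5)(1/5) = 0.032; P(data | jar D) = (3/9)(6/9)(3/9) = 0.074074; P(data | jar E) = (3/6)(3/6)(3/6) = 0.125.
The prior-weighted likelihoods are 1/5 · 0.10974 = 0.021948, 1/5 · 0.017493 = 0.0034985, 1/5 · 0.032 = 0.0064, 1/5 · 0.074074 = 0.014815, 1/5 · 0.125 = 0.025; these sum to 0.071661.
Hence P(jar A | data) = (0.021948) / (0.071661) = 0.30627.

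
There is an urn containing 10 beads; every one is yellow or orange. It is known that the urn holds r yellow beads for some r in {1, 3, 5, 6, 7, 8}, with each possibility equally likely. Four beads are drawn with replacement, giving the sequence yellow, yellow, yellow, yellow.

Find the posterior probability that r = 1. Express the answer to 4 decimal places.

0.0001

The likelihood of the observed sequence under each hypothesis: P(data | r = 1) = (1/10)(1/10)(1/10)(1/10) = 0.0001; P(data | r = 3) = (3/10)(3/10)(3/10)(3/10) = 0.0081; P(data | r = 5) = (5/10)(5/10)(5/10)(5/10) = 0.0625; P(data | r = 6) = (6/10)(6/10)(6/10)(6/10) = 0.1296; P(data | r = 7) = (7/10)(7/10)(7/10)(7/10) = 0.2401; P(data | r = 8) = (8/10)(8/10)(8/10)(8/10) = 0.4096.
The prior-weighted likelihoods are 1/6 · 0.0001 = 1.6667e-05, 1/6 · 0.0081 = 0.00135, 1/6 · 0.0625 = 0.010417, 1/6 · 0.1296 = 0.0216, 1/6 · 0.2401 = 0.040017, 1/6 · 0.4096 = 0.068267; with total 0.14167.
By Bayes' rule, P(r = 1 | data) = (1.6667e-05) / (0.14167) = 0.00011765.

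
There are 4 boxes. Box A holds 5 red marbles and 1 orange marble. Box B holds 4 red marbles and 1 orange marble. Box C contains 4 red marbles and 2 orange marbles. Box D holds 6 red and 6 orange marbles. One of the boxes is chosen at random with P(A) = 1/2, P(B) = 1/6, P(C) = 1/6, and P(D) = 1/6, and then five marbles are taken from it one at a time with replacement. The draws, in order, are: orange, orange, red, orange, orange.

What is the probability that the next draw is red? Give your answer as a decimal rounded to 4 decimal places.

0.5562

The likelihood of the observed sequence under each hypothesis: P(data | box A) = (1/6)(1/6)(5/6)(1/6)(1/6) = 0.000643; P(data | box B) = (1/5)(1/5)(4/5)(1/5)(1/5) = 0.00128; P(data | box C) = (2/6)(2/6)(4/6)(2/6)(2/6) = 0.0082305; P(data | box D) = (6/12)(6/12)(6/12)(6/12)(6/12) = 0.03125.
The prior-weighted likelihoods are 1/2 · 0.000643 = 0.0003215, 1/6 · 0.00128 = 0.00021333, 1/6 · 0.0082305 = 0.0013717, 1/6 · 0.03125 = 0.0052083; summing to 0.0071149.
The posterior is then P(box A | data) = 0.045187, P(box B | data) = 0.029984, P(box C | data) = 0.1928, P(box D | data) = 0.73203.
Averaging over the posterior, P(red next | data) = (5/6)(0.045187) + (4/5)(0.029984) + (2/3)(0.1928) + (1/2)(0.73203) = 0.55619.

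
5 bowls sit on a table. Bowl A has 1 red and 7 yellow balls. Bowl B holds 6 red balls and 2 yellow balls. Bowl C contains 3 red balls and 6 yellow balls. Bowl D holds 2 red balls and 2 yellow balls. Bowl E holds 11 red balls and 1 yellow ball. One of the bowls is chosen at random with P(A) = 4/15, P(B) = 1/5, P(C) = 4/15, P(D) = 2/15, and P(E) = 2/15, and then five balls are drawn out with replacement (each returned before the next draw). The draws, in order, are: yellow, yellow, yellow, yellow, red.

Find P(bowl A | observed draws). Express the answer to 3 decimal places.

Compute the likelihood of the observed sequence for each case: P(data | bowl A) = (7/8)(7/8)(7/8)(7/8)(1/8) = 0.073273; P(data | bowl B) = (2/8)(2/8)(2/8)(2/8)(6/8) = 0.0029297; P(data | bowl C) = (6/9)(6/9)(6/9)(6/9)(3/9) = 0.065844; P(data | bowl D) = (2/4)(2/4)(2/4)(2/4)(2/4) = 0.03125; P(data | bowl E) = (1/12)(1/12)(1/12)(1/12)(11/12) = 4.4207e-05.
Weighting by the prior gives 4/15 · 0.073273 = 0.019539, 1/5 · 0.0029297 = 0.00058594, 4/15 · 0.065844 = 0.017558, 2/15 · 0.03125 = 0.0041667, 2/15 · 4.4207e-05 = 5.8942e-06; these sum to 0.041856.
Therefore the posterior P(bowl A | data) = (0.019539) / (0.041856) = 0.46682.

0.467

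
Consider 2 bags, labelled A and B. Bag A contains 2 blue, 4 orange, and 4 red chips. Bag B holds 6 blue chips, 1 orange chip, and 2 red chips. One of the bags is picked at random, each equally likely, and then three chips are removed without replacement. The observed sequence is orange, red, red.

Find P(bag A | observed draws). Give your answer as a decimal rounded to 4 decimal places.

0.9438

Under each hypothesis, the probability of the observed sequence is: P(data | bag A) = (4/10)(4/9)(3/8) = 0.066667; P(data | bag B) = (1/9)(2/8)(1/7) = 0.0039683.
Weighting by the prior gives 1/2 · 0.066667 = 0.033333, 1/2 · 0.0039683 = 0.0019841; summing to 0.035317.
So P(bag A | data) = (0.033333) / (0.035317) = 0.94382.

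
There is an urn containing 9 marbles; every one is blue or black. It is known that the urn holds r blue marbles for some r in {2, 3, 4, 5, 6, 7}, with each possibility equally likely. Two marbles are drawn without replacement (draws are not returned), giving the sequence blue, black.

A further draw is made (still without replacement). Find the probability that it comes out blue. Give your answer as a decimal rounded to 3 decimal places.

Under each hypothesis, the probability of the observed sequence is: P(data | r = 2) = (2/9)(7/8) = 7/36; P(data | r = 3) = (3/9)(6/8) = 1/4; P(data | r = 4) = (4/9)(5/8) = 5/18; P(data | r = 5) = (5/9)(4/8) = 5/18; P(data | r = 6) = (6/9)(3/8) = 1/4; P(data | r = 7) = (7/9)(2/8) = 7/36.
Multiplying each by its prior: 1/6 · 7/36 = 7/216, 1/6 · 1/4 = 1/24, 1/6 · 5/18 = 5/108, 1/6 · 5/18 = 5/108, 1/6 · 1/4 = 1/24, 1/6 · 7/36 = 7/216; summing to 13/54.
Normalising, the posterior is P(r = 2 | data) = 7/52, P(r = 3 | data) = 9/52, P(r = 4 | data) = 5/26, P(r = 5 | data) = 5/26, P(r = 6 | data) = 9/52, P(r = 7 | data) = 7/52.
Averaging over the posterior, P(blue next | data) = (1/7)(7/52) + (2/7)(9/52) + (3/7)(5/26) + (4/7)(5/26) + (5/7)(9/52) + (6/7)(7/52) = 1/2.

0.500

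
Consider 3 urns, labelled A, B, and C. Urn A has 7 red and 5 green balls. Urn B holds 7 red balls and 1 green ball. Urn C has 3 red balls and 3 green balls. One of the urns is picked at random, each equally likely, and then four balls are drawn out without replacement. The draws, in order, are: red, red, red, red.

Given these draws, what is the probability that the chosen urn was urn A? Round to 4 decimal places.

0.1239

The likelihood of the observed sequence under each hypothesis: P(data | urn A) = (7/12)(6/11)(5/10)(4/9) = 7/99; P(data | urn B) = (7/8)(6/7)(5/6)(4/5) = 1/2; P(data | urn C) = (3/6)(2/5)(1/4)(0/3) = 0.
The prior-weighted likelihoods are 1/3 · 7/99 = 7/297, 1/3 · 1/2 = 1/6, 1/3 · 0 = 0; these sum to 113/594.
Therefore the posterior P(urn A | data) = (7/297) / (113/594) = 14/113.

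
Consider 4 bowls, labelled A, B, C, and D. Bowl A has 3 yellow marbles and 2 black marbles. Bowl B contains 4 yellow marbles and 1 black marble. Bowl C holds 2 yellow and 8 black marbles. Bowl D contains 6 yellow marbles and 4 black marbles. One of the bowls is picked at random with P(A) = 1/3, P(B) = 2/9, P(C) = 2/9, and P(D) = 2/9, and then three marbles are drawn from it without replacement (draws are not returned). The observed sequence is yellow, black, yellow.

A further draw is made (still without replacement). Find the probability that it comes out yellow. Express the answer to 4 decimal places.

Under each hypothesis, the probability of the observed sequence is: P(data | bowl A) = (3/5)(2/4)(2/3) = 1/5; P(data | bowl B) = (4/5)(1/4)(3/3) = 1/5; P(data | bowl C) = (2/10)(8/9)(1/8) = 1/45; P(data | bowl D) = (6/10)(4/9)(5/8) = 1/6.
The prior-weighted likelihoods are 1/3 · 1/5 = 1/15, 2/9 · 1/5 = 2/45, 2/9 · 1/45 = 2/405, 2/9 · 1/6 = 1/27; summing to 62/405.
Dividing through by the total gives posterior P(bowl A | data) = 27/62, P(bowl B | data) = 9/31, P(bowl C | data) = 1/31, P(bowl D | data) = 15/62.
The predictive probability is P(yellow next | data) = (1/2)(27/62) + (1)(9/31) + (0)(1/31) + (4/7)(15/62) = 561/868.

0.6463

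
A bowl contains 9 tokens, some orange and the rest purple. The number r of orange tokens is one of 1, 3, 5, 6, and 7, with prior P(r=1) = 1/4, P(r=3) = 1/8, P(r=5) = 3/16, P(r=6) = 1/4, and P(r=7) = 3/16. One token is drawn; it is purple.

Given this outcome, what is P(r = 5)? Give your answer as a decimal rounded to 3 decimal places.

Under each hypothesis, the probability of this draw is: P(data | r = 1) = (8/9) = 8/9; P(data | r = 3) = (6/9) = 2/3; P(data | r = 5) = (4/9) = 4/9; P(data | r = 6) = (3/9) = 1/3; P(data | r = 7) = (2/9) = 2/9.
Multiplying each by its prior: 1/4 · 8/9 = 2/9, 1/8 · 2/3 = 1/12, 3/16 · 4/9 = 1/12, 1/4 · 1/3 = 1/12, 3/16 · 2/9 = 1/24; summing to 37/72.
So P(r = 5 | data) = (1/12) / (37/72) = 6/37.

0.162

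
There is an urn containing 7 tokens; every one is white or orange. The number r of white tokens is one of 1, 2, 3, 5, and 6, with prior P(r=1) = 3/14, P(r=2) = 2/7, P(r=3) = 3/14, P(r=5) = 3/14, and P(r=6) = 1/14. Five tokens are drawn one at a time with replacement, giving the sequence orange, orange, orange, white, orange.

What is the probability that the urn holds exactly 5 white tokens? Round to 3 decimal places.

0.021

Compute the likelihood of the observed sequence for each case: P(data | r = 1) = (6/7)(6/7)(6/7)(1/7)(6/7) = 0.077111; P(data | r = 2) = (5/7)(5/7)(5/7)(2/7)(5/7) = 0.074374; P(data | r = 3) = (4/7)(4/7)(4/7)(3/7)(4/7) = 0.045695; P(data | r = 5) = (2/7)(2/7)(2/7)(5/7)(2/7) = 0.0047599; P(data | r = 6) = (1/7)(1/7)(1/7)(6/7)(1/7) = 0.00035699.
The prior-weighted likelihoods are 3/14 · 0.077111 = 0.016524, 2/7 · 0.074374 = 0.02125, 3/14 · 0.045695 = 0.0097918, 3/14 · 0.0047599 = 0.00102, 1/14 · 0.00035699 = 2.55e-05; with total 0.048611.
By Bayes' rule, P(r = 5 | data) = (0.00102) / (0.048611) = 0.020983.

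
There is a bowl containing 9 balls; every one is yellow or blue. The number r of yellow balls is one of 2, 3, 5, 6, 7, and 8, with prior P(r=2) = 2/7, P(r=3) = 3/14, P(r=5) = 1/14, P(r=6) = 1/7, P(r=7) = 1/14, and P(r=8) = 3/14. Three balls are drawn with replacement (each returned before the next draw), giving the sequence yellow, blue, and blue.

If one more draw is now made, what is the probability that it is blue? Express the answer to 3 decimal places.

0.629

For each hypothesis, P(data | H) works out to: P(data | r = 2) = (2/9)(7/9)(7/9) = 0.13443; P(data | r = 3) = (3/9)(6/9)(6/9) = 0.14815; P(data | r = 5) = (5/9)(4/9)(4/9) = 0.10974; P(data | r = 6) = (6/9)(3/9)(3/9) = 0.074074; P(data | r = 7) = (7/9)(2/9)(2/9) = 0.038409; P(data | r = 8) = (8/9)(1/9)(1/9) = 0.010974.
Weighting by the prior gives 2/7 · 0.13443 = 0.038409, 3/14 · 0.14815 = 0.031746, 1/14 · 0.10974 = 0.0078385, 1/7 · 0.074074 = 0.010582, 1/14 · 0.038409 = 0.0027435, 3/14 · 0.010974 = 0.0023516; summing to 0.09367.
Dividing through by the total gives posterior P(r = 2 | data) = 0.41004, P(r = 3 | data) = 0.33891, P(r = 5 | data) = 0.083682, P(r = 6 | data) = 0.11297, P(r = 7 | data) = 0.029289, P(r = 8 | data) = 0.025105.
So P(blue next | data) = Σ P(blue next | H) P(H | data) = (7/9)(0.41004) + (2/3)(0.33891) + (4/9)(0.083682) + (1/3)(0.11297) + (2/9)(0.029289) + (1/9)(0.025105) = 0.62901.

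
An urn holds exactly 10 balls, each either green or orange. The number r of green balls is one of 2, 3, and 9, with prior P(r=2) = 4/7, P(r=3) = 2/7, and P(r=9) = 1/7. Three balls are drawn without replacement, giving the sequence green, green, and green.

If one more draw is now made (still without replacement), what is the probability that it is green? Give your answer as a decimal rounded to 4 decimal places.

Under each hypothesis, the probability of the observed sequence is: P(data | r = 2) = (2/10)(1/9)(0/8) = 0; P(data | r = 3) = (3/10)(2/9)(1/8) = 1/120; P(data | r = 9) = (9/10)(8/9)(7/8) = 7/10.
The prior-weighted likelihoods are 4/7 · 0 = 0, 2/7 · 1/120 = 1/420, 1/7 · 7/10 = 1/10; with total 43/420.
The posterior is then P(r = 2 | data) = 0, P(r = 3 | data) = 1/43, P(r = 9 | data) = 42/43.
So P(green next | data) = Σ P(green next | H) P(H | data) = (0)(1/43) + (6/7)(42/43) = 36/43.

0.8372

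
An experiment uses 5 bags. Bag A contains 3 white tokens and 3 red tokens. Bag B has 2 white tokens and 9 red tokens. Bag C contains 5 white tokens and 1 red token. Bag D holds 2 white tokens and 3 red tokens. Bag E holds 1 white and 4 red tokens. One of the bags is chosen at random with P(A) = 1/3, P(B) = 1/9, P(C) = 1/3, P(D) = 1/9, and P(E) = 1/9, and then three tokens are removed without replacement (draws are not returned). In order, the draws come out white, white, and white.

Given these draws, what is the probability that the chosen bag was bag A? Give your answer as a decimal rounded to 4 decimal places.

Compute the likelihood of the observed sequence for each case: P(data | bag A) = (3/6)(2/5)(1/4) = 1/20; P(data | bag B) = (2/11)(1/10)(0/9) = 0; P(data | bag C) = (5/6)(4/5)(3/4) = 1/2; P(data | bag D) = (2/5)(1/4)(0/3) = 0; P(data | bag E) = (1/5)(0/4) = 0.
The prior-weighted likelihoods are 1/3 · 1/20 = 1/60, 1/9 · 0 = 0, 1/3 · 1/2 = 1/6, 1/9 · 0 = 0, 1/9 · 0 = 0; summing to 11/60.
By Bayes' rule, P(bag A | data) = (1/60) / (11/60) = 1/11.

0.0909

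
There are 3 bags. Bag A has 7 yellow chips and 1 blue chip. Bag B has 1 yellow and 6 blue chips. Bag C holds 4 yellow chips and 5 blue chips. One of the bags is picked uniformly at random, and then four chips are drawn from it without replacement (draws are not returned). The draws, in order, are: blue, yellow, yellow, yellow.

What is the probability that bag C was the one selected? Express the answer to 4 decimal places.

0.2410

The likelihood of the observed sequence under each hypothesis: P(data | bag A) = (1/8)(7/7)(6/6)(5/5) = 0.125; P(data | bag B) = (6/7)(1/6)(0/5) = 0; P(data | bag C) = (5/9)(4/8)(3/7)(2/6) = 0.039683.
The prior-weighted likelihoods are 1/3 · 0.125 = 0.041667, 1/3 · 0 = 0, 1/3 · 0.039683 = 0.013228; these sum to 0.054894.
Therefore the posterior P(bag C | data) = (0.013228) / (0.054894) = 0.24096.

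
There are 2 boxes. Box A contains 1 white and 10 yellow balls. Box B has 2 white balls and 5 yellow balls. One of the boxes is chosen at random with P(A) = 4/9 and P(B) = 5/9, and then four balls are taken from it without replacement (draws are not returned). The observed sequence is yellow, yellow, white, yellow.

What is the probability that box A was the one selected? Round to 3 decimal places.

For each hypothesis, P(data | H) works out to: P(data | box A) = (10/11)(9/10)(1/9)(8/8) = 1/11; P(data | box B) = (5/7)(4/6)(2/5)(3/4) = 1/7.
Multiplying each by its prior: 4/9 · 1/11 = 4/99, 5/9 · 1/7 = 5/63; these sum to 83/693.
By Bayes' rule, P(box A | data) = (4/99) / (83/693) = 28/83.

0.337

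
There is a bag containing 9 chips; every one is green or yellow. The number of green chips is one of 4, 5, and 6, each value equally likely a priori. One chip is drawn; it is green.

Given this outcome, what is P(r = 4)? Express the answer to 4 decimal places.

0.2667

For each hypothesis, P(data | H) works out to: P(data | r = 4) = (4/9) = 4/9; P(data | r = 5) = (5/9) = 5/9; P(data | r = 6) = (6/9) = 2/3.
Multiplying each by its prior: 1/3 · 4/9 = 4/27, 1/3 · 5/9 = 5/27, 1/3 · 2/3 = 2/9; with total 5/9.
Therefore the posterior P(r = 4 | data) = (4/27) / (5/9) = 4/15.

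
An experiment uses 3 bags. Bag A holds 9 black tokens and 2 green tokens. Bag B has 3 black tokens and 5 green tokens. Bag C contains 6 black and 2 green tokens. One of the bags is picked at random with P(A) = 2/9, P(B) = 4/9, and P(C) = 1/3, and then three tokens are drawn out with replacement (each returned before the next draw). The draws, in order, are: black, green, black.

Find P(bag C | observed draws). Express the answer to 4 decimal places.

For each hypothesis, P(data | H) works out to: P(data | bag A) = (9/11)(2/11)(9/11) = 0.12171; P(data | bag B) = (3/8)(5/8)(3/8) = 0.087891; P(data | bag C) = (6/8)(2/8)(6/8) = 0.14062.
Multiplying each by its prior: 2/9 · 0.12171 = 0.027047, 4/9 · 0.087891 = 0.039062, 1/3 · 0.14062 = 0.046875; these sum to 0.11298.
By Bayes' rule, P(bag C | data) = (0.046875) / (0.11298) = 0.41488.

0.4149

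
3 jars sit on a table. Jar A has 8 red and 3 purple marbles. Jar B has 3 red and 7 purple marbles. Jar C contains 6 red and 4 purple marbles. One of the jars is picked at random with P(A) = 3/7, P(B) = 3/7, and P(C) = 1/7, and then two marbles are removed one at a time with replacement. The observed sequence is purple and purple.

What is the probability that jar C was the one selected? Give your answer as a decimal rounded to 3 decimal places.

Under each hypothesis, the probability of the observed sequence is: P(data | jar A) = (3/11)(3/11) = 0.07438; P(data | jar B) = (7/10)(7/10) = 0.49; P(data | jar C) = (4/10)(4/10) = 0.16.
Weighting by the prior gives 3/7 · 0.07438 = 0.031877, 3/7 · 0.49 = 0.21, 1/7 · 0.16 = 0.022857; these sum to 0.26473.
So P(jar C | data) = (0.022857) / (0.26473) = 0.08634.

0.086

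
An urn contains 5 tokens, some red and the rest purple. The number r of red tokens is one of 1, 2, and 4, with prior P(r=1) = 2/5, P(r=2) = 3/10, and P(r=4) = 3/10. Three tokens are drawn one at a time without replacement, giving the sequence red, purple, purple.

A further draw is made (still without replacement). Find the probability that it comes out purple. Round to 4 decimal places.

0.7857

Compute the likelihood of the observed sequence for each case: P(data | r = 1) = (1/5)(4/4)(3/3) = 1/5; P(data | r = 2) = (2/5)(3/4)(2/3) = 1/5; P(data | r = 4) = (4/5)(1/4)(0/3) = 0.
Multiplying each by its prior: 2/5 · 1/5 = 2/25, 3/10 · 1/5 = 3/50, 3/10 · 0 = 0; these sum to 7/50.
The posterior is then P(r = 1 | data) = 4/7, P(r = 2 | data) = 3/7, P(r = 4 | data) = 0.
So P(purple next | data) = Σ P(purple next | H) P(H | data) = (1)(4/7) + (1/2)(3/7) = 11/14.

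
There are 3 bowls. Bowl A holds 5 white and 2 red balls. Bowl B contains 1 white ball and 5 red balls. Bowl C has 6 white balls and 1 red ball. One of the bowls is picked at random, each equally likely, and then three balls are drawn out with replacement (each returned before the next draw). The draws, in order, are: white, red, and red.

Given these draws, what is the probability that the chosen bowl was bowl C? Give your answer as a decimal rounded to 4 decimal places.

0.0913

Compute the likelihood of the observed sequence for each case: P(data | bowl A) = (5/7)(2/7)(2/7) = 0.058309; P(data | bowl B) = (1/6)(5/6)(5/6) = 0.11574; P(data | bowl C) = (6/7)(1/7)(1/7) = 0.017493.
Multiplying each by its prior: 1/3 · 0.058309 = 0.019436, 1/3 · 0.11574 = 0.03858, 1/3 · 0.017493 = 0.0058309; with total 0.063847.
Therefore the posterior P(bowl C | data) = (0.0058309) / (0.063847) = 0.091325.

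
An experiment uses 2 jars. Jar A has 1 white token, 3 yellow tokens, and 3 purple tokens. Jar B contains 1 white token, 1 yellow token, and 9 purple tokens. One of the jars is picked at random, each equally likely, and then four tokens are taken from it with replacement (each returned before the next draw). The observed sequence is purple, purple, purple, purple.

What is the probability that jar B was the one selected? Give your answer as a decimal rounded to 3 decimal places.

0.930

Under each hypothesis, the probability of the observed sequence is: P(data | jar A) = (3/7)(3/7)(3/7)(3/7) = 0.033736; P(data | jar B) = (9/11)(9/11)(9/11)(9/11) = 0.44813.
Multiplying each by its prior: 1/2 · 0.033736 = 0.016868, 1/2 · 0.44813 = 0.22406; with total 0.24093.
By Bayes' rule, P(jar B | data) = (0.22406) / (0.24093) = 0.92999.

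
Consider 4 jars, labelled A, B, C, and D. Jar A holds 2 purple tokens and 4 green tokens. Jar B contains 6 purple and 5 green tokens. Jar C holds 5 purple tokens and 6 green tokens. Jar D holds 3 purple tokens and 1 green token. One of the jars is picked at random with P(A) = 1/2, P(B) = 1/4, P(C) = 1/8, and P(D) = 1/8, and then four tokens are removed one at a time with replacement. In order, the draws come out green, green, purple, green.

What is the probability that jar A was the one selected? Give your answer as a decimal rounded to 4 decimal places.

Compute the likelihood of the observed sequence for each case: P(data | jar A) = (4/6)(4/6)(2/6)(4/6) = 0.098765; P(data | jar B) = (5/11)(5/11)(6/11)(5/11) = 0.051226; P(data | jar C) = (6/11)(6/11)(5/11)(6/11) = 0.073765; P(data | jar D) = (1/4)(1/4)(3/4)(1/4) = 0.011719.
Multiplying each by its prior: 1/2 · 0.098765 = 0.049383, 1/4 · 0.051226 = 0.012807, 1/8 · 0.073765 = 0.0092207, 1/8 · 0.011719 = 0.0014648; these sum to 0.072875.
By Bayes' rule, P(jar A | data) = (0.049383) / (0.072875) = 0.67764.

0.6776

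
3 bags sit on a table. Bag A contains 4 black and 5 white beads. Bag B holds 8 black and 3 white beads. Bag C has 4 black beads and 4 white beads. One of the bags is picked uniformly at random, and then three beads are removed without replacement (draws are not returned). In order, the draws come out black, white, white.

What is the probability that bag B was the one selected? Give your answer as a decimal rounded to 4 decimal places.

Compute the likelihood of the observed sequence for each case: P(data | bag A) = (4/9)(5/8)(4/7) = 0.15873; P(data | bag B) = (8/11)(3/10)(2/9) = 0.048485; P(data | bag C) = (4/8)(4/7)(3/6) = 0.14286.
Weighting by the prior gives 1/3 · 0.15873 = 0.05291, 1/3 · 0.048485 = 0.016162, 1/3 · 0.14286 = 0.047619; with total 0.11669.
By Bayes' rule, P(bag B | data) = (0.016162) / (0.11669) = 0.1385.

0.1385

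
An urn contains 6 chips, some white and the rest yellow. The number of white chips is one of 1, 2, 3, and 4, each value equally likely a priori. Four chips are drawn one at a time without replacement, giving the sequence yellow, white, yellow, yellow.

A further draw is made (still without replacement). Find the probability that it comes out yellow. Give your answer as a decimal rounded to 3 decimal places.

0.667

For each hypothesis, P(data | H) works out to: P(data | r = 1) = (5/6)(1/5)(4/4)(3/3) = 1/6; P(data | r = 2) = (4/6)(2/5)(3/4)(2/3) = 2/15; P(data | r = 3) = (3/6)(3/5)(2/4)(1/3) = 1/20; P(data | r = 4) = (2/6)(4/5)(1/4)(0/3) = 0.
Multiplying each by its prior: 1/4 · 1/6 = 1/24, 1/4 · 2/15 = 1/30, 1/4 · 1/20 = 1/80, 1/4 · 0 = 0; summing to 7/80.
Dividing through by the total gives posterior P(r = 1 | data) = 10/21, P(r = 2 | data) = 8/21, P(r = 3 | data) = 1/7, P(r = 4 | data) = 0.
So P(yellow next | data) = Σ P(yellow next | H) P(H | data) = (1)(10/21) + (1/2)(8/21) + (0)(1/7) = 2/3.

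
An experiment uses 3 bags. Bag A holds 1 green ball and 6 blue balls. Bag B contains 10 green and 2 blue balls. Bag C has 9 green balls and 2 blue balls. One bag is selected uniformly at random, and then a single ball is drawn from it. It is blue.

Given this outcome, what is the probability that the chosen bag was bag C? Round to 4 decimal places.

0.1508

The likelihood of this draw under each hypothesis: P(data | bag A) = (6/7) = 0.85714; P(data | bag B) = (2/12) = 0.16667; P(data | bag C) = (2/11) = 0.18182.
Weighting by the prior gives 1/3 · 0.85714 = 0.28571, 1/3 · 0.16667 = 0.055556, 1/3 · 0.18182 = 0.060606; with total 0.40188.
Hence P(bag C | data) = (0.060606) / (0.40188) = 0.15081.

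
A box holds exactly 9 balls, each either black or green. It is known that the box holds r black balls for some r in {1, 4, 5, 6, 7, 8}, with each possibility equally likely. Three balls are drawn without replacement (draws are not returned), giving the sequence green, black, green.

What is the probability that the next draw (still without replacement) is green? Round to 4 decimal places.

0.4959

For each hypothesis, P(data | H) works out to: P(data | r = 1) = (8/9)(1/8)(7/7) = 1/9; P(data | r = 4) = (5/9)(4/8)(4/7) = 10/63; P(data | r = 5) = (4/9)(5/8)(3/7) = 5/42; P(data | r = 6) = (3/9)(6/8)(2/7) = 1/14; P(data | r = 7) = (2/9)(7/8)(1/7) = 1/36; P(data | r = 8) = (1/9)(8/8)(0/7) = 0.
Multiplying each by its prior: 1/6 · 1/9 = 1/54, 1/6 · 10/63 = 5/189, 1/6 · 5/42 = 5/252, 1/6 · 1/14 = 1/84, 1/6 · 1/36 = 1/216, 1/6 · 0 = 0; these sum to 41/504.
The posterior is then P(r = 1 | data) = 28/123, P(r = 4 | data) = 40/123, P(r = 5 | data) = 10/41, P(r = 6 | data) = 6/41, P(r = 7 | data) = 7/123, P(r = 8 | data) = 0.
The predictive probability is P(green next | data) = (1)(28/123) + (1/2)(40/123) + (1/3)(10/41) + (1/6)(6/41) + (0)(7/123) = 61/123.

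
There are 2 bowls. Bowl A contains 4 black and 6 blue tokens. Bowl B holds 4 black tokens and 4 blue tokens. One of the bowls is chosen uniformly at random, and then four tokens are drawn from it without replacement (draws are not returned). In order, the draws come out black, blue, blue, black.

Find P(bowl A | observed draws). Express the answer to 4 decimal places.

Under each hypothesis, the probability of the observed sequence is: P(data | bowl A) = (4/10)(6/9)(5/8)(3/7) = 1/14; P(data | bowl B) = (4/8)(4/7)(3/6)(3/5) = 3/35.
Multiplying each by its prior: 1/2 · 1/14 = 1/28, 1/2 · 3/35 = 3/70; summing to 11/140.
Therefore the posterior P(bowl A | data) = (1/28) / (11/140) = 5/11.

0.4545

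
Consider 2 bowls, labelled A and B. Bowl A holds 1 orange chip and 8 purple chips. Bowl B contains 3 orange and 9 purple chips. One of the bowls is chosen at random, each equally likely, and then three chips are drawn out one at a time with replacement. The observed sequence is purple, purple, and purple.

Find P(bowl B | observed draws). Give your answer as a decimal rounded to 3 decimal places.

For each hypothesis, P(data | H) works out to: P(data | bowl A) = (8/9)(8/9)(8/9) = 0.70233; P(data | bowl B) = (9/12)(9/12)(9/12) = 0.42188.
The prior-weighted likelihoods are 1/2 · 0.70233 = 0.35117, 1/2 · 0.42188 = 0.21094; summing to 0.5621.
Hence P(bowl B | data) = (0.21094) / (0.5621) = 0.37526.

0.375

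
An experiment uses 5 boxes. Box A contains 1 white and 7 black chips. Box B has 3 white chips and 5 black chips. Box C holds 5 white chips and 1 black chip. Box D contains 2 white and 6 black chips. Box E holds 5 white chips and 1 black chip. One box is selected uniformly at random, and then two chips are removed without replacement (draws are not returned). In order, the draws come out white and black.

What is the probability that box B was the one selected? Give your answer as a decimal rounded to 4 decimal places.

For each hypothesis, P(data | H) works out to: P(data | box A) = (1/8)(7/7) = 1/8; P(data | box B) = (3/8)(5/7) = 15/56; P(data | box C) = (5/6)(1/5) = 1/6; P(data | box D) = (2/8)(6/7) = 3/14; P(data | box E) = (5/6)(1/5) = 1/6.
The prior-weighted likelihoods are 1/5 · 1/8 = 1/40, 1/5 · 15/56 = 3/56, 1/5 · 1/6 = 1/30, 1/5 · 3/14 = 3/70, 1/5 · 1/6 = 1/30; these sum to 79/420.
Hence P(box B | data) = (3/56) / (79/420) = 45/158.

0.2848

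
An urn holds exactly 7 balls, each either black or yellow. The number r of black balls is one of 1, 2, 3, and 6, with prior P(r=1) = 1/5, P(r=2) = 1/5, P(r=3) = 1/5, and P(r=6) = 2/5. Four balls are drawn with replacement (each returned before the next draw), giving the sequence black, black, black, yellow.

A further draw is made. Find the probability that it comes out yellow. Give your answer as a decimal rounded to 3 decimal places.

0.268

The likelihood of the observed sequence under each hypothesis: P(data | r = 1) = (1/7)(1/7)(1/7)(6/7) = 0.002499; P(data | r = 2) = (2/7)(2/7)(2/7)(5/7) = 0.01666; P(data | r = 3) = (3/7)(3/7)(3/7)(4/7) = 0.044981; P(data | r = 6) = (6/7)(6/7)(6/7)(1/7) = 0.089963.
Multiplying each by its prior: 1/5 · 0.002499 = 0.00049979, 1/5 · 0.01666 = 0.0033319, 1/5 · 0.044981 = 0.0089963, 2/5 · 0.089963 = 0.035985; summing to 0.048813.
The posterior is then P(r = 1 | data) = 0.010239, P(r = 2 | data) = 0.068259, P(r = 3 | data) = 0.1843, P(r = 6 | data) = 0.7372.
The predictive probability is P(yellow next | data) = (6/7)(0.010239) + (5/7)(0.068259) + (4/7)(0.1843) + (1/7)(0.7372) = 0.26816.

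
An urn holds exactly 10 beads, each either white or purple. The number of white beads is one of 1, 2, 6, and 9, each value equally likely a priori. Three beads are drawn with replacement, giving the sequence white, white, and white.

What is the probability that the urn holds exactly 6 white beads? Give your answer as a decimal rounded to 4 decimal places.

Under each hypothesis, the probability of the observed sequence is: P(data | r = 1) = (1/10)(1/10)(1/10) = 0.001; P(data | r = 2) = (2/10)(2/10)(2/10) = 0.008; P(data | r = 6) = (6/10)(6/10)(6/10) = 0.216; P(data | r = 9) = (9/10)(9/10)(9/10) = 0.729.
Weighting by the prior gives 1/4 · 0.001 = 0.00025, 1/4 · 0.008 = 0.002, 1/4 · 0.216 = 0.054, 1/4 · 0.729 = 0.18225; summing to 0.2385.
Therefore the posterior P(r = 6 | data) = (0.054) / (0.2385) = 0.22642.

0.2264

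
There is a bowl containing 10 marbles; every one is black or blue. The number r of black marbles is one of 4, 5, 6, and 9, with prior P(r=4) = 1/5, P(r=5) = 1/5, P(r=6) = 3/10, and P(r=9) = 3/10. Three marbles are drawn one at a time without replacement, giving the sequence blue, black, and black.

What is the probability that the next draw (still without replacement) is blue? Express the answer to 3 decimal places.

0.404

For each hypothesis, P(data | H) works out to: P(data | r = 4) = (6/10)(4/9)(3/8) = 1/10; P(data | r = 5) = (5/10)(5/9)(4/8) = 5/36; P(data | r = 6) = (4/10)(6/9)(5/8) = 1/6; P(data | r = 9) = (1/10)(9/9)(8/8) = 1/10.
Multiplying each by its prior: 1/5 · 1/10 = 1/50, 1/5 · 5/36 = 1/36, 3/10 · 1/6 = 1/20, 3/10 · 1/10 = 3/100; with total 23/180.
Dividing through by the total gives posterior P(r = 4 | data) = 18/115, P(r = 5 | data) = 5/23, P(r = 6 | data) = 9/23, P(r = 9 | data) = 27/115.
Averaging over the posterior, P(blue next | data) = (5/7)(18/115) + (4/7)(5/23) + (3/7)(9/23) + (0)(27/115) = 65/161.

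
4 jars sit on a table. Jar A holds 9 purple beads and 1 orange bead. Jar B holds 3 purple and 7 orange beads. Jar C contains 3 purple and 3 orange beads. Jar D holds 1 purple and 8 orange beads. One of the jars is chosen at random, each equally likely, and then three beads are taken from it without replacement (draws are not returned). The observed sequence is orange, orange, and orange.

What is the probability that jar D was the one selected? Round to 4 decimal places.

0.6612

Under each hypothesis, the probability of the observed sequence is: P(data | jar A) = (1/10)(0/9) = 0; P(data | jar B) = (7/10)(6/9)(5/8) = 7/24; P(data | jar C) = (3/6)(2/5)(1/4) = 1/20; P(data | jar D) = (8/9)(7/8)(6/7) = 2/3.
Multiplying each by its prior: 1/4 · 0 = 0, 1/4 · 7/24 = 7/96, 1/4 · 1/20 = 1/80, 1/4 · 2/3 = 1/6; with total 121/480.
By Bayes' rule, P(jar D | data) = (1/6) / (121/480) = 80/121.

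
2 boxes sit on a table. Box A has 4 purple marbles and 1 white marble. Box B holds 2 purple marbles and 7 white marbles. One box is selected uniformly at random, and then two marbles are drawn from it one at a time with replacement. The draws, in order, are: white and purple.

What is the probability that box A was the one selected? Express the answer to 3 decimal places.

0.481

For each hypothesis, P(data | H) works out to: P(data | box A) = (1/5)(4/5) = 0.16; P(data | box B) = (7/9)(2/9) = 0.17284.
Multiplying each by its prior: 1/2 · 0.16 = 0.08, 1/2 · 0.17284 = 0.08642; with total 0.16642.
Hence P(box A | data) = (0.08) / (0.16642) = 0.48071.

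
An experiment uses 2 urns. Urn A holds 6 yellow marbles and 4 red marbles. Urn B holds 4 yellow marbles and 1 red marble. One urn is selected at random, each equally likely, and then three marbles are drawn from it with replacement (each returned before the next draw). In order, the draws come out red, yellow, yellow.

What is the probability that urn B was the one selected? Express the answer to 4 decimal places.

The likelihood of the observed sequence under each hypothesis: P(data | urn A) = (4/10)(6/10)(6/10) = 18/125; P(data | urn B) = (1/5)(4/5)(4/5) = 16/125.
The prior-weighted likelihoods are 1/2 · 18/125 = 9/125, 1/2 · 16/125 = 8/125; with total 17/125.
Therefore the posterior P(urn B | data) = (8/125) / (17/125) = 8/17.

0.4706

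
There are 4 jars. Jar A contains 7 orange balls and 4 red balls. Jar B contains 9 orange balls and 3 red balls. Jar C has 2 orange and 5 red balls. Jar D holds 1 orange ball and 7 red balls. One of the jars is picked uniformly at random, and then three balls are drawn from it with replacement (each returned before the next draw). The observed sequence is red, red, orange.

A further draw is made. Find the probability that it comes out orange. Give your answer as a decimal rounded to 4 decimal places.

0.3821

For each hypothesis, P(data | H) works out to: P(data | jar A) = (4/11)(4/11)(7/11) = 0.084147; P(data | jar B) = (3/12)(3/12)(9/12) = 0.046875; P(data | jar C) = (5/7)(5/7)(2/7) = 0.14577; P(data | jar D) = (7/8)(7/8)(1/8) = 0.095703.
Multiplying each by its prior: 1/4 · 0.084147 = 0.021037, 1/4 · 0.046875 = 0.011719, 1/4 · 0.14577 = 0.036443, 1/4 · 0.095703 = 0.023926; with total 0.093124.
The posterior is then P(jar A | data) = 0.2259, P(jar B | data) = 0.12584, P(jar C | data) = 0.39134, P(jar D | data) = 0.25692.
The predictive probability is P(orange next | data) = (7/11)(0.2259) + (3/4)(0.12584) + (2/7)(0.39134) + (1/8)(0.25692) = 0.38206.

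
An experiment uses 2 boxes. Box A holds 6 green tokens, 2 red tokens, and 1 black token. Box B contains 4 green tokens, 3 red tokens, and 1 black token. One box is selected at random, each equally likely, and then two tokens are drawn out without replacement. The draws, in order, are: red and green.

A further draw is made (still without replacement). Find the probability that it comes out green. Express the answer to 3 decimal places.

Compute the likelihood of the observed sequence for each case: P(data | box A) = (2/9)(6/8) = 1/6; P(data | box B) = (3/8)(4/7) = 3/14.
Weighting by the prior gives 1/2 · 1/6 = 1/12, 1/2 · 3/14 = 3/28; these sum to 4/21.
The posterior is then P(box A | data) = 7/16, P(box B | data) = 9/16.
So P(green next | data) = Σ P(green next | H) P(H | data) = (5/7)(7/16) + (1/2)(9/16) = 19/32.

0.594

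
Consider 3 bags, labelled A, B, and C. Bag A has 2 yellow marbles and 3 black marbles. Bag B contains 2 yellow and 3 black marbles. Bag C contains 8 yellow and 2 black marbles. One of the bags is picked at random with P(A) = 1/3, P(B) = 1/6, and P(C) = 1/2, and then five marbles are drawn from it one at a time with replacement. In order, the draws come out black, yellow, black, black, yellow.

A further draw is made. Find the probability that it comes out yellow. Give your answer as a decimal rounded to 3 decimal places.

Under each hypothesis, the probability of the observed sequence is: P(data | bag A) = (3/5)(2/5)(3/5)(3/5)(2/5) = 0.03456; P(data | bag B) = (3/5)(2/5)(3/5)(3/5)(2/5) = 0.03456; P(data | bag C) = (2/10)(8/10)(2/10)(2/10)(8/10) = 0.00512.
The prior-weighted likelihoods are 1/3 · 0.03456 = 0.01152, 1/6 · 0.03456 = 0.00576, 1/2 · 0.00512 = 0.00256; these sum to 0.01984.
Normalising, the posterior is P(bag A | data) = 0.58065, P(bag B | data) = 0.29032, P(bag C | data) = 0.12903.
Averaging over the posterior, P(yellow next | data) = (2/5)(0.58065) + (2/5)(0.29032) + (4/5)(0.12903) = 0.45161.

0.452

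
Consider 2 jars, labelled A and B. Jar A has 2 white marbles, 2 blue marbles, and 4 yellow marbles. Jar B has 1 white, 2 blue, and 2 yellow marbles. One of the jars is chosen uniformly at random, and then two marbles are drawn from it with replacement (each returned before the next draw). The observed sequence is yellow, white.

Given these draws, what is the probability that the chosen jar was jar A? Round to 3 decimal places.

0.610

For each hypothesis, P(data | H) works out to: P(data | jar A) = (4/8)(2/8) = 1/8; P(data | jar B) = (2/5)(1/5) = 2/25.
Weighting by the prior gives 1/2 · 1/8 = 1/16, 1/2 · 2/25 = 1/25; these sum to 41/400.
So P(jar A | data) = (1/16) / (41/400) = 25/41.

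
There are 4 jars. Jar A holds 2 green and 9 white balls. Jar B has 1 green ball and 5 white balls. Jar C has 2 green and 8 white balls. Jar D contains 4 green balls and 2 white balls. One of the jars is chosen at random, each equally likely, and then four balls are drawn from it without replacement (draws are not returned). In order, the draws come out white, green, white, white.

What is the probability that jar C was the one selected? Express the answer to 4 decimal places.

The likelihood of the observed sequence under each hypothesis: P(data | jar A) = (9/11)(2/10)(8/9)(7/8) = 7/55; P(data | jar B) = (5/6)(1/5)(4/4)(3/3) = 1/6; P(data | jar C) = (8/10)(2/9)(7/8)(6/7) = 2/15; P(data | jar D) = (2/6)(4/5)(1/4)(0/3) = 0.
The prior-weighted likelihoods are 1/4 · 7/55 = 7/220, 1/4 · 1/6 = 1/24, 1/4 · 2/15 = 1/30, 1/4 · 0 = 0; these sum to 47/440.
By Bayes' rule, P(jar C | data) = (1/30) / (47/440) = 44/141.

0.3121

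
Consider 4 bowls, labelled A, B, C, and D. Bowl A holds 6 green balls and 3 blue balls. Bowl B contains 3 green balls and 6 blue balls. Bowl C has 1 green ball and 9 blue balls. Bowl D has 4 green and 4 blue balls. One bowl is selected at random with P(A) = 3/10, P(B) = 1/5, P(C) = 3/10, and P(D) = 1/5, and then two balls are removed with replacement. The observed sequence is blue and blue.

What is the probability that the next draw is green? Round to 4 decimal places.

0.2436

For each hypothesis, P(data | H) works out to: P(data | bowl A) = (3/9)(3/9) = 0.11111; P(data | bowl B) = (6/9)(6/9) = 0.44444; P(data | bowl C) = (9/10)(9/10) = 0.81; P(data | bowl D) = (4/8)(4/8) = 0.25.
Multiplying each by its prior: 3/10 · 0.11111 = 0.033333, 1/5 · 0.44444 = 0.088889, 3/10 · 0.81 = 0.243, 1/5 · 0.25 = 0.05; with total 0.41522.
The posterior is then P(bowl A | data) = 0.080278, P(bowl B | data) = 0.21408, P(bowl C | data) = 0.58523, P(bowl D | data) = 0.12042.
So P(green next | data) = Σ P(green next | H) P(H | data) = (2/3)(0.080278) + (1/3)(0.21408) + (1/10)(0.58523) + (1/2)(0.12042) = 0.24361.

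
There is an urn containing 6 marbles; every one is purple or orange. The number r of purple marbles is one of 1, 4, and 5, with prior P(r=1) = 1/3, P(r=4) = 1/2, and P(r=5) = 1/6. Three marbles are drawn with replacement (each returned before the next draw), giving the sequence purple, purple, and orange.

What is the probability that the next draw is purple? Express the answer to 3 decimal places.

0.660

For each hypothesis, P(data | H) works out to: P(data | r = 1) = (1/6)(1/6)(5/6) = 0.023148; P(data | r = 4) = (4/6)(4/6)(2/6) = 0.14815; P(data | r = 5) = (5/6)(5/6)(1/6) = 0.11574.
Multiplying each by its prior: 1/3 · 0.023148 = 0.007716, 1/2 · 0.14815 = 0.074074, 1/6 · 0.11574 = 0.01929; these sum to 0.10108.
Normalising, the posterior is P(r = 1 | data) = 0.076336, P(r = 4 | data) = 0.73282, P(r = 5 | data) = 0.19084.
So P(purple next | data) = Σ P(purple next | H) P(H | data) = (1/6)(0.076336) + (2/3)(0.73282) + (5/6)(0.19084) = 0.66031.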